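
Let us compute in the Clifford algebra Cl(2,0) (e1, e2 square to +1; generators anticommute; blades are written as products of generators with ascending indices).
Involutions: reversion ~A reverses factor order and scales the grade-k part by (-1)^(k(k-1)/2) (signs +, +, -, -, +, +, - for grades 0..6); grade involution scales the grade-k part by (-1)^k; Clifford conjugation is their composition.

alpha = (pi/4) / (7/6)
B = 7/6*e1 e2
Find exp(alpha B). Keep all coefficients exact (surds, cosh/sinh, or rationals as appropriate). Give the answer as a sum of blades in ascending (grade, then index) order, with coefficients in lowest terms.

B^2 = (7/6)^2*(e1 e2)^2 = 49/36*(-1) = -49/36 (a basis 2-blade squares to minus the product of its generators' squares).
B^2 = -49/36 — circular case — the even/odd split gives cos and sin: l = 7/6, alpha*l = pi/4, so exp(alpha B) = cos(pi/4) + (sin(pi/4)/(7/6))*B = sqrt(2)/2 + (3*sqrt(2)/7)*B.
Answer: sqrt(2)/2 + sqrt(2)/2*e1 e2


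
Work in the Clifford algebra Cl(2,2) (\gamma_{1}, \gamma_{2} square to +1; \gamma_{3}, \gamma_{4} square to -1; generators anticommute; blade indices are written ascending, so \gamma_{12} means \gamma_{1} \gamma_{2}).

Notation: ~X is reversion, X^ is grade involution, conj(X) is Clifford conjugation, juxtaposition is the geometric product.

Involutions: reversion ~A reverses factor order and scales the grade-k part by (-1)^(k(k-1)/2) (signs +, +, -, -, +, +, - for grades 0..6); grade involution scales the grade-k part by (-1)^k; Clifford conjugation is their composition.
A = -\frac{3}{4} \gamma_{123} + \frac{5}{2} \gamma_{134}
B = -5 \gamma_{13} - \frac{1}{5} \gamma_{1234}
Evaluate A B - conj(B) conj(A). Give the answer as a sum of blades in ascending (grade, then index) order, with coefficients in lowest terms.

first term: -\frac{13}{4} \gamma_{2} - \frac{247}{20} \gamma_{4}
second term: \frac{13}{4} \gamma_{2} + \frac{247}{20} \gamma_{4}
Answer: -\frac{13}{2} \gamma_{2} - \frac{247}{10} \gamma_{4}


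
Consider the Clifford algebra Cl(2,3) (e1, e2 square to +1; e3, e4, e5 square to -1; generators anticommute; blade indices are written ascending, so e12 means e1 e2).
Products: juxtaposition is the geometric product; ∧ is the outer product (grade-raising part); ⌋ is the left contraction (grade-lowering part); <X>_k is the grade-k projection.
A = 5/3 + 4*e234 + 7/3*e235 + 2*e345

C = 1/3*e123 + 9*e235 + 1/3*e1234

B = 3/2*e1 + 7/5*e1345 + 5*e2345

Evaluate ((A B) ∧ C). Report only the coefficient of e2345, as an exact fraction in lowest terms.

step 1: -3/10*e1 - 10*e2 + 35/3*e4 - 20*e5 - 49/15*e124 + 28/5*e125 - 6*e1234 - 7/2*e1235 - 2/3*e1345 + 25/3*e2345
step 2: -35/9*e1234 + 119/30*e1235 + 105*e2345 - 20/3*e12345
Answer: 105


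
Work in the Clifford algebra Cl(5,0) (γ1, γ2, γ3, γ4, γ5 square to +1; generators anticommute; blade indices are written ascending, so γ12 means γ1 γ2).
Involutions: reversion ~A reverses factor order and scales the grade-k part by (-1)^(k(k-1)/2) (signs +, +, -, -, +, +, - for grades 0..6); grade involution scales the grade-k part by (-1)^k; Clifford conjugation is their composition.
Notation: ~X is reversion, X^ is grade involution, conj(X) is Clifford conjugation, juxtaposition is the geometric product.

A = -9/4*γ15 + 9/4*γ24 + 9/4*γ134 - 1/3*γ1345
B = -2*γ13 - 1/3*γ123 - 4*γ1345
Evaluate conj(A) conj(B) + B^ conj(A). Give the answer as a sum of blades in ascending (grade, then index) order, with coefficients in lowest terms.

first term: 4/3 - 9/2*γ4 + 9*γ5 + 3/4*γ24 + 9*γ34 + 9/2*γ35 + 2/3*γ45 + 3/4*γ134 + 3/4*γ235 + 1/9*γ245 + 9/2*γ1234 - 9*γ1235
second term: 4/3 + 9/2*γ4 - 9*γ5 + 3/4*γ24 + 9*γ34 + 9/2*γ35 - 2/3*γ45 + 3/4*γ134 + 3/4*γ235 - 1/9*γ245 - 9/2*γ1234 + 9*γ1235
Answer: 8/3 + 3/2*γ24 + 18*γ34 + 9*γ35 + 3/2*γ134 + 3/2*γ235


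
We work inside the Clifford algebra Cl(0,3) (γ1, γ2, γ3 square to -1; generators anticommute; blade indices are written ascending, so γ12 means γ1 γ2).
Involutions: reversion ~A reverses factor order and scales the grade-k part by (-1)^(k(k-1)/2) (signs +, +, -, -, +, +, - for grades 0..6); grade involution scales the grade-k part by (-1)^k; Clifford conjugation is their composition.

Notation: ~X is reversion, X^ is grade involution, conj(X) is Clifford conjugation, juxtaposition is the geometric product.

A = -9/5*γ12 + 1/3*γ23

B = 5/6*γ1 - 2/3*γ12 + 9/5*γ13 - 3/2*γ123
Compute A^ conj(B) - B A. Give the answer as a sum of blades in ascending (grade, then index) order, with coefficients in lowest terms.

first term: 6/5 + 1/2*γ1 + 3/2*γ2 - 27/10*γ3 + 3/5*γ12 + 2/9*γ13 + 81/25*γ23 - 5/18*γ123
second term: -6/5 + 1/2*γ1 + 3/2*γ2 - 27/10*γ3 + 3/5*γ12 + 2/9*γ13 + 81/25*γ23 + 5/18*γ123
Answer: 12/5 - 5/9*γ123


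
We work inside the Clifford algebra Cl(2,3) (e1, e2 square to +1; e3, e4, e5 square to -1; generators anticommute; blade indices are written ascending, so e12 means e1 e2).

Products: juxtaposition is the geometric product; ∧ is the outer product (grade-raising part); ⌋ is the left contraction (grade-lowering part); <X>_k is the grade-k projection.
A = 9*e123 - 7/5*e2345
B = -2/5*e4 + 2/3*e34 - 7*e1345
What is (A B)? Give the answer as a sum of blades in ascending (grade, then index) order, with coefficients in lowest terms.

step 1: 49/5*e12 + 14/15*e25 - 6*e124 + 14/25*e235 + 63*e245 - 18/5*e1234
Answer: 49/5*e12 + 14/15*e25 - 6*e124 + 14/25*e235 + 63*e245 - 18/5*e1234


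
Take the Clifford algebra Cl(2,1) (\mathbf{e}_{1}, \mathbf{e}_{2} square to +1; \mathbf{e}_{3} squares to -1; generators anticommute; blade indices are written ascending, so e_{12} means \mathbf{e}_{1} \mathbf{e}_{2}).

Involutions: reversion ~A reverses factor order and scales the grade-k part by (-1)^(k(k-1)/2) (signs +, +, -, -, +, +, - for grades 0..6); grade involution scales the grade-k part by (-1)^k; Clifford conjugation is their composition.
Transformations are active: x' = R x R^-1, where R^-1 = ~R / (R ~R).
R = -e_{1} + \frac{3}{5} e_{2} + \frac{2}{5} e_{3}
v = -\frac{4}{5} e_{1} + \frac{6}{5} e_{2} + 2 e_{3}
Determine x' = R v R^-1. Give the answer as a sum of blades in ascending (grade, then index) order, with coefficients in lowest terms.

~R = -e_{1} + \frac{3}{5} e_{2} + \frac{2}{5} e_{3}, and R ~R = \frac{6}{5}, so R^-1 = ~R / (\frac{6}{5}).
R v = \frac{18}{25} - \frac{18}{25} e_{12} - \frac{42}{25} e_{13} + \frac{18}{25} e_{23}
Answer: -\frac{2}{5} e_{1} - \frac{12}{25} e_{2} - \frac{38}{25} e_{3}


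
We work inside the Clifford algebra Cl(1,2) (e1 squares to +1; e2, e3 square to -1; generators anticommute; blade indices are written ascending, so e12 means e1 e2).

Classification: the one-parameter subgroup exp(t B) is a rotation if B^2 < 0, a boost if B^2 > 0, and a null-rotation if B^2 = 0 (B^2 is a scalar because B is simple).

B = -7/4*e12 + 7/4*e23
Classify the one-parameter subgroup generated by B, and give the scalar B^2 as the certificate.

B^2 term by term: the squares give (-7/4)^2*(e12)^2 + (7/4)^2*(e23)^2 = 49/16*(+1) + 49/16*(-1) = 0 (each basis 2-blade squares to minus the product of its generators' squares); cross terms between blades sharing an index anticommute and cancel. So B^2 = 0.
Answer: null-rotation, certificate B^2 = 0. Note: conjugating B changes its blade decomposition but never the scalar B^2 = 0, whose sign settles the classification.


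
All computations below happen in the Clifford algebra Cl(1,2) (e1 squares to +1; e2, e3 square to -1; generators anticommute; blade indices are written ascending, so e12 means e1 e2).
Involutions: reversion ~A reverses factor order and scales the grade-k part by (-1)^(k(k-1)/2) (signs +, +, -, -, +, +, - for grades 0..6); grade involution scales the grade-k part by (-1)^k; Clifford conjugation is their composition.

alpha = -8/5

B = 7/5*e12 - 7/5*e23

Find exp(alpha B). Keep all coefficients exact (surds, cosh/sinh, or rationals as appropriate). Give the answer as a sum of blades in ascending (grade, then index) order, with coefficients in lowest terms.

B^2 term by term: the squares give (7/5)^2*(e12)^2 + (-7/5)^2*(e23)^2 = 49/25*(+1) + 49/25*(-1) = 0 (each basis 2-blade squares to minus the product of its generators' squares); cross terms between blades sharing an index anticommute and cancel. So B^2 = 0.
B^2 = 0, and the exponential is exactly linear here: exp(alpha B) = 1 + alpha B (parabolic case).
Answer: 1 - 56/25*e12 + 56/25*e23


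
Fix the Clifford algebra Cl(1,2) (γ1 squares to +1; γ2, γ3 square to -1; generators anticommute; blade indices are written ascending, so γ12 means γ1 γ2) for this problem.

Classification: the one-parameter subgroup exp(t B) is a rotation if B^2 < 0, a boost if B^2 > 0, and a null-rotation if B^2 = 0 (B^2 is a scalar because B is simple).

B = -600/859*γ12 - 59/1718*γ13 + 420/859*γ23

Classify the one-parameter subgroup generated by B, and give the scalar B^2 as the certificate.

B^2 term by term: the squares give (-600/859)^2*(γ12)^2 + (-59/1718)^2*(γ13)^2 + (420/859)^2*(γ23)^2 = 360000/737881*(+1) + 3481/2951524*(+1) + 176400/737881*(-1) = 1/4 (each basis 2-blade squares to minus the product of its generators' squares); cross terms between blades sharing an index anticommute and cancel. So B^2 = 1/4.
Answer: boost, certificate B^2 = 1/4. B^2 = 1/4 is basis-independent, so its sign is the whole story.


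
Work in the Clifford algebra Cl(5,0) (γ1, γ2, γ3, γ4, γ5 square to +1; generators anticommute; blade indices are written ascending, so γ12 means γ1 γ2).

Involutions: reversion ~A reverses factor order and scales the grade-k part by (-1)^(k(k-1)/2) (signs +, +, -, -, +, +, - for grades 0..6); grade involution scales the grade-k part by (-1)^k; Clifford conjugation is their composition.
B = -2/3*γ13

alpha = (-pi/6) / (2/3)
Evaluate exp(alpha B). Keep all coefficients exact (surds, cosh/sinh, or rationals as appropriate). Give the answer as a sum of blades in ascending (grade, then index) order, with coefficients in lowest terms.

B^2 = (-2/3)^2*(γ13)^2 = 4/9*(-1) = -4/9 (a basis 2-blade squares to minus the product of its generators' squares).
B^2 = -4/9 — a negative square means the series sums to a rotation: l = 2/3, alpha*l = -pi/6, so exp(alpha B) = cos(-pi/6) + (sin(-pi/6)/(2/3))*B = sqrt(3)/2 + (-3/4)*B.
Answer: sqrt(3)/2 + 1/2*γ13


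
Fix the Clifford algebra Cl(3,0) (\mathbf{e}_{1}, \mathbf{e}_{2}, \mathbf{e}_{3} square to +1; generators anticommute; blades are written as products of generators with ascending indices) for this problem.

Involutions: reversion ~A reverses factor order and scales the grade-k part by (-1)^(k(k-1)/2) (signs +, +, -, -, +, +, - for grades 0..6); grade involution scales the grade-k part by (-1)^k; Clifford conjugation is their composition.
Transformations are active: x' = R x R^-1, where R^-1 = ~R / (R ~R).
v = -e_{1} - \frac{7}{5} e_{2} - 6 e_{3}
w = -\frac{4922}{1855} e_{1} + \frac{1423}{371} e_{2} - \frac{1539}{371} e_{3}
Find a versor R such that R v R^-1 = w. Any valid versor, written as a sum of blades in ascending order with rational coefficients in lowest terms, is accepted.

Why this works: both vectors square to \frac{974}{25}, so q(v) = q(w) and R = v + w = -\frac{6777}{1855} e_{1} + \frac{4518}{1855} e_{2} - \frac{3765}{371} e_{3} carries v to w — its own direction survives, the complement (v - w)/2 flips.
Answer: -\frac{6777}{1855} e_{1} + \frac{4518}{1855} e_{2} - \frac{3765}{371} e_{3}


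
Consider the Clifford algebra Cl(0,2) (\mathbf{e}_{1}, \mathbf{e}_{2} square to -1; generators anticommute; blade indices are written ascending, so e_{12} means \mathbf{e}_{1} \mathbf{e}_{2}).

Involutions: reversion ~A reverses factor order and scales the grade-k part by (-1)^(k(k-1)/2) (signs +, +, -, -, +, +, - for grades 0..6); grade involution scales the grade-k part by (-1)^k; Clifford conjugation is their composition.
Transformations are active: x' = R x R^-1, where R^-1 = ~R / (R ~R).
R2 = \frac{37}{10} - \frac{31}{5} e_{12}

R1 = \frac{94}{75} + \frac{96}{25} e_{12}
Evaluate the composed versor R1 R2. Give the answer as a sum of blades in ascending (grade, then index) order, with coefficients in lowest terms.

Distribute over the terms of R1 (each basis-blade product reordered to ascending indices, repeated generators contracted through their squares):
(\frac{94}{75}) R2 = \frac{1739}{375} - \frac{2914}{375} e_{12}
(\frac{96}{25} e_{12}) R2 = \frac{2976}{125} + \frac{1776}{125} e_{12}
Summing the partial products and collecting blades:
Answer: \frac{10667}{375} + \frac{2414}{375} e_{12}


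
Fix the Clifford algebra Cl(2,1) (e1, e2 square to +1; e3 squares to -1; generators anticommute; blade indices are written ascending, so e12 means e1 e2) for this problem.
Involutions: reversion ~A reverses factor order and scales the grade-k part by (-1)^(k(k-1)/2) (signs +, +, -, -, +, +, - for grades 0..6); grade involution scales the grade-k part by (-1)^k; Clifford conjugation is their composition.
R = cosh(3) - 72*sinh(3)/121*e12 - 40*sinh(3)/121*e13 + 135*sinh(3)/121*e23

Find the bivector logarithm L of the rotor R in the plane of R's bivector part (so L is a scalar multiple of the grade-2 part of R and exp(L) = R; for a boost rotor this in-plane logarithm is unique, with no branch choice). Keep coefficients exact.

The scalar part of R is cosh(3), so cosh pins the rapidity up to sign — the sign comes from the bivector part; dividing that part by sinh of the rapidity yields the plane, and the in-plane L = rapidity * plane is unique because the two sign choices cancel.
Concretely: cosh(rapidity) = cosh(3) gives rapidity = ±3, and since rapidity/sinh(rapidity) is even the sign is immaterial: L = (rapidity/sinh(rapidity)) * <R>_2 = (3/sinh(3)) * <R>_2.
Answer: -216/121*e12 - 120/121*e13 + 405/121*e23


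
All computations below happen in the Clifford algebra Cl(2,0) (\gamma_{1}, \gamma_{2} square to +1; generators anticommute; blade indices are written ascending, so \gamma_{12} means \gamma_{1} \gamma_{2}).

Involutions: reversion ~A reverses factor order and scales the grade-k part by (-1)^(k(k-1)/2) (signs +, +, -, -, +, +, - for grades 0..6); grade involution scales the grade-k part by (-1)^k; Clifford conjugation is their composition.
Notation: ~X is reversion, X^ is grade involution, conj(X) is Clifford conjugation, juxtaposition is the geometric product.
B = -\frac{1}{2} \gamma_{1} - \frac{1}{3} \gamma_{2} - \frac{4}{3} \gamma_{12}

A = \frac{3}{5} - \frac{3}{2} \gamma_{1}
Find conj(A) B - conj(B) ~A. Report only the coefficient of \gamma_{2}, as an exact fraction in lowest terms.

first term: -\frac{3}{4} - \frac{3}{10} \gamma_{1} - \frac{11}{5} \gamma_{2} - \frac{13}{10} \gamma_{12}
second term: -\frac{3}{4} + \frac{3}{10} \gamma_{1} + \frac{11}{5} \gamma_{2} + \frac{13}{10} \gamma_{12}
Answer: -\frac{22}{5}


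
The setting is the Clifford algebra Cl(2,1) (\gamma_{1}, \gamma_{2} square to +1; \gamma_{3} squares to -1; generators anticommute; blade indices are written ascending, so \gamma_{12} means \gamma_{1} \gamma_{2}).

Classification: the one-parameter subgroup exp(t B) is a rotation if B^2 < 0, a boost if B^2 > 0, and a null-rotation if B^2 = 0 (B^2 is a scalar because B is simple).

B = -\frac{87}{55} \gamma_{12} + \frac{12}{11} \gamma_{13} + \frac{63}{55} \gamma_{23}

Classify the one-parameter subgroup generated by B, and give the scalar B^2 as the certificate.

B^2 term by term: the squares give (-\frac{87}{55})^2*(\gamma_{12})^2 + (\frac{12}{11})^2*(\gamma_{13})^2 + (\frac{63}{55})^2*(\gamma_{23})^2 = \frac{7569}{3025}*(-1) + \frac{144}{121}*(+1) + \frac{3969}{3025}*(+1) = 0 (each basis 2-blade squares to minus the product of its generators' squares); cross terms between blades sharing an index anticommute and cancel. So B^2 = 0.
Answer: null-rotation, certificate B^2 = 0. Because 0 is invariant under every versor sandwich, the classification follows from its sign alone.


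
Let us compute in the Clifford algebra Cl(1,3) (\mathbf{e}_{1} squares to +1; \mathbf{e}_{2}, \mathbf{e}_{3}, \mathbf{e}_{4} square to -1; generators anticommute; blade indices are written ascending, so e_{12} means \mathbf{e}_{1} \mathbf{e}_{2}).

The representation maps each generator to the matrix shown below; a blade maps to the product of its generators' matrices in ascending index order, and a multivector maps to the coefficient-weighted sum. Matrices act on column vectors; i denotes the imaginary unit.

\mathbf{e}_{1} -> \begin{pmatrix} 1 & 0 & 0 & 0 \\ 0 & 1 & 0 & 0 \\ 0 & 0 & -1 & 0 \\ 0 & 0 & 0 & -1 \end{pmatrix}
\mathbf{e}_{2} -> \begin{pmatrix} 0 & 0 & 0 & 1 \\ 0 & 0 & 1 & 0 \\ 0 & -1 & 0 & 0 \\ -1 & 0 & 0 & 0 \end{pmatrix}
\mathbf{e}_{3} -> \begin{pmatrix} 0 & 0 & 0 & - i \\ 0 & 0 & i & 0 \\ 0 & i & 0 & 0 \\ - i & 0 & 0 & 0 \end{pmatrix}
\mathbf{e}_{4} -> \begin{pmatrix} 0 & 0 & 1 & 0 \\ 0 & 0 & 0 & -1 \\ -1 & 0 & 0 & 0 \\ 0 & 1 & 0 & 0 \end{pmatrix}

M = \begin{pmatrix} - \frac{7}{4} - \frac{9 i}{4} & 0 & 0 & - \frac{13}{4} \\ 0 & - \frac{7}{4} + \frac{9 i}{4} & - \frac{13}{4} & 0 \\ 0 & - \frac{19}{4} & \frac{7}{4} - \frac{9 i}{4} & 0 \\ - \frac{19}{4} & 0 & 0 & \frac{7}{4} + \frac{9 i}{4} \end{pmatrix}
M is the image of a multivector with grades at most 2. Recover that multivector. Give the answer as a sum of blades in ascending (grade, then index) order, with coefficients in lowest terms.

Method: the blade images are trace-orthogonal — tr(rho(e_A) rho(e_B)^-1) = 4 if A = B and 0 otherwise — and rho(e_A)^-1 = (e_A)^2 * rho(e_A) with (e_A)^2 = +1 or -1, so the coefficient of e_A in the preimage is (e_A)^2 * tr(M rho(e_A))/4.
Nonzero projections over blades of grade <= 2: e_{1}: (e_{1})^2 = +1, tr(M rho(e_{1})) = -7, coefficient -\frac{7}{4}; e_{2}: (e_{2})^2 = -1, tr(M rho(e_{2})) = -3, coefficient \frac{3}{4}; e_{12}: (e_{12})^2 = +1, tr(M rho(e_{12})) = -16, coefficient -4; e_{23}: (e_{23})^2 = -1, tr(M rho(e_{23})) = -9, coefficient \frac{9}{4}. Every other blade of grade <= 2 projects to 0.
Answer: -\frac{7}{4} e_{1} + \frac{3}{4} e_{2} - 4 e_{12} + \frac{9}{4} e_{23}


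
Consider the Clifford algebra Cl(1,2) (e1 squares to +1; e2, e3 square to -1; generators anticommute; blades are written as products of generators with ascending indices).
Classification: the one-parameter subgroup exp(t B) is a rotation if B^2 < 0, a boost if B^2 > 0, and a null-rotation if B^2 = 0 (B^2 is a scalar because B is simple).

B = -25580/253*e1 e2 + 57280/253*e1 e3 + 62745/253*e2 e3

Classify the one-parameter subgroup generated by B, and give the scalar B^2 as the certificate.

B^2 term by term: the squares give (-25580/253)^2*(e1 e2)^2 + (57280/253)^2*(e1 e3)^2 + (62745/253)^2*(e2 e3)^2 = 654336400/64009*(+1) + 3280998400/64009*(+1) + 3936935025/64009*(-1) = -25 (each basis 2-blade squares to minus the product of its generators' squares); cross terms between blades sharing an index anticommute and cancel. So B^2 = -25.
Answer: rotation, certificate B^2 = -25. B^2 = -25 is basis-independent, so its sign is the whole story.


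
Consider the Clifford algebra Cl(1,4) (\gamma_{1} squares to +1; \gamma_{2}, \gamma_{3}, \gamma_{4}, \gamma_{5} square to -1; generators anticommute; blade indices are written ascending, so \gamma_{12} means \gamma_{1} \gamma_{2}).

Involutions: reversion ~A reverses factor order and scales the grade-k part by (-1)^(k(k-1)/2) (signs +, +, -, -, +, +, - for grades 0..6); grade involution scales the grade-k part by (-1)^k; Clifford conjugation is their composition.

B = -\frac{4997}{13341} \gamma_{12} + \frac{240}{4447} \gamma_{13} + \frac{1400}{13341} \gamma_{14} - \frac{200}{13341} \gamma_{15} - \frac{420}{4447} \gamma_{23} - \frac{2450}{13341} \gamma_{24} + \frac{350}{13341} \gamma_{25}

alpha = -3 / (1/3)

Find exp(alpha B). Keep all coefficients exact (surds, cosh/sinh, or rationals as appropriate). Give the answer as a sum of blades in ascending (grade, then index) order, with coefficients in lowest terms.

B^2 term by term: the squares give (-\frac{4997}{13341})^2*(\gamma_{12})^2 + (\frac{240}{4447})^2*(\gamma_{13})^2 + (\frac{1400}{13341})^2*(\gamma_{14})^2 + (-\frac{200}{13341})^2*(\gamma_{15})^2 + (-\frac{420}{4447})^2*(\gamma_{23})^2 + (-\frac{2450}{13341})^2*(\gamma_{24})^2 + (\frac{350}{13341})^2*(\gamma_{25})^2 = \frac{24970009}{177982281}*(+1) + \frac{57600}{19775809}*(+1) + \frac{1960000}{177982281}*(+1) + \frac{40000}{177982281}*(+1) + \frac{176400}{19775809}*(-1) + \frac{6002500}{177982281}*(-1) + \frac{122500}{177982281}*(-1) = \frac{1}{9} (each basis 2-blade squares to minus the product of its generators' squares); cross terms between blades sharing an index anticommute and cancel; the commuting (index-disjoint) pairs give grade-4 terms 2*c*c'*(blade product), which cancel blade by blade — \gamma_{1234}: \frac{392000}{19775809} - \frac{392000}{19775809} = 0; \gamma_{1235}: -\frac{56000}{19775809} + \frac{56000}{19775809} = 0; \gamma_{1245}: -\frac{980000}{177982281} + \frac{980000}{177982281} = 0 — confirming B is simple. So B^2 = \frac{1}{9}.
B^2 = \frac{1}{9} — since the square is positive, the closed form is hyperbolic: l = \frac{1}{3}, alpha*l = -3, so exp(alpha B) = cosh(-3) + (sinh(-3)/(\frac{1}{3}))*B = \cosh{\left(3 \right)} + (- 3 \sinh{\left(3 \right)})*B.
Answer: \cosh{\left(3 \right)} + \frac{4997 \sinh{\left(3 \right)}}{4447} \gamma_{12} - \frac{720 \sinh{\left(3 \right)}}{4447} \gamma_{13} - \frac{1400 \sinh{\left(3 \right)}}{4447} \gamma_{14} + \frac{200 \sinh{\left(3 \right)}}{4447} \gamma_{15} + \frac{1260 \sinh{\left(3 \right)}}{4447} \gamma_{23} + \frac{2450 \sinh{\left(3 \right)}}{4447} \gamma_{24} - \frac{350 \sinh{\left(3 \right)}}{4447} \gamma_{25}


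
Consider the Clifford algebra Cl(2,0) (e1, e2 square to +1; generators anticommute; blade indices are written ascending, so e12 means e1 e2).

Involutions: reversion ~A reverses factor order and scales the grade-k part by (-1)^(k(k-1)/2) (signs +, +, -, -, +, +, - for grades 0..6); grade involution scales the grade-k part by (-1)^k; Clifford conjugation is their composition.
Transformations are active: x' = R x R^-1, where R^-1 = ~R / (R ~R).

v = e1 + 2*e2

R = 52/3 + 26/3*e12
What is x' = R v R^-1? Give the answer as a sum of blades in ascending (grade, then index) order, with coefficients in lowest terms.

~R = 52/3 - 26/3*e12, and R ~R = 3380/9, so R^-1 = ~R / (3380/9).
R v = 104/3*e1 + 26*e2
Answer: 11/5*e1 + 2/5*e2


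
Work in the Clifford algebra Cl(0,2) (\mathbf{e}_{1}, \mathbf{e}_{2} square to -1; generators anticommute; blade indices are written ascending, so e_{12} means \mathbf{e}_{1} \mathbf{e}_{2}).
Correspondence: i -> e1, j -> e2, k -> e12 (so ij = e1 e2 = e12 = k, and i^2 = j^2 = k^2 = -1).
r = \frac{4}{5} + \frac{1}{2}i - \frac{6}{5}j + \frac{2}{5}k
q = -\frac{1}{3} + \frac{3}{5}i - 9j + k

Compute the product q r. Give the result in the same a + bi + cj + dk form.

In blades: q = -\frac{1}{3} + \frac{3}{5} e_{1} - 9 e_{2} + e_{12}, r = \frac{4}{5} + \frac{1}{2} e_{1} - \frac{6}{5} e_{2} + \frac{2}{5} e_{12}.
Distribute q over r term by term (generator squares from the signature, products reordered to ascending indices): (-\frac{1}{3})*r = -\frac{4}{15} - \frac{1}{6} e_{1} + \frac{2}{5} e_{2} - \frac{2}{15} e_{12}; (\frac{3}{5} e_{1})*r = -\frac{3}{10} + \frac{12}{25} e_{1} - \frac{6}{25} e_{2} - \frac{18}{25} e_{12}; (-9 e_{2})*r = -\frac{54}{5} - \frac{18}{5} e_{1} - \frac{36}{5} e_{2} + \frac{9}{2} e_{12}; (e_{12})*r = -\frac{2}{5} + \frac{6}{5} e_{1} + \frac{1}{2} e_{2} + \frac{4}{5} e_{12}.
Sum: -\frac{353}{30} - \frac{313}{150} e_{1} - \frac{327}{50} e_{2} + \frac{667}{150} e_{12}; translating back through the correspondence:
Answer: -\frac{353}{30} - \frac{313}{150}i - \frac{327}{50}j + \frac{667}{150}k


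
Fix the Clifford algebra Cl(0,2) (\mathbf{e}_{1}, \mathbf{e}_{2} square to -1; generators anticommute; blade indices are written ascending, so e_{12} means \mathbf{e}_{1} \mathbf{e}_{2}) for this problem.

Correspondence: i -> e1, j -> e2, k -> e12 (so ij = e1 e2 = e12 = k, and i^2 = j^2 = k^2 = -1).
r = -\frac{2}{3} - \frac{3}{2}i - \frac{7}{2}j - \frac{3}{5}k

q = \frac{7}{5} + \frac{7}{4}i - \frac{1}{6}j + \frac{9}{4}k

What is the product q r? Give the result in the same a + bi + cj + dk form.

In blades: q = \frac{7}{5} + \frac{7}{4} e_{1} - \frac{1}{6} e_{2} + \frac{9}{4} e_{12}, r = -\frac{2}{3} - \frac{3}{2} e_{1} - \frac{7}{2} e_{2} - \frac{3}{5} e_{12}.
Distribute q over r term by term (generator squares from the signature, products reordered to ascending indices): (\frac{7}{5})*r = -\frac{14}{15} - \frac{21}{10} e_{1} - \frac{49}{10} e_{2} - \frac{21}{25} e_{12}; (\frac{7}{4} e_{1})*r = \frac{21}{8} - \frac{7}{6} e_{1} + \frac{21}{20} e_{2} - \frac{49}{8} e_{12}; (-\frac{1}{6} e_{2})*r = -\frac{7}{12} + \frac{1}{10} e_{1} + \frac{1}{9} e_{2} - \frac{1}{4} e_{12}; (\frac{9}{4} e_{12})*r = \frac{27}{20} + \frac{63}{8} e_{1} - \frac{27}{8} e_{2} - \frac{3}{2} e_{12}.
Sum: \frac{59}{24} + \frac{113}{24} e_{1} - \frac{2561}{360} e_{2} - \frac{1743}{200} e_{12}; translating back through the correspondence:
Answer: \frac{59}{24} + \frac{113}{24}i - \frac{2561}{360}j - \frac{1743}{200}k


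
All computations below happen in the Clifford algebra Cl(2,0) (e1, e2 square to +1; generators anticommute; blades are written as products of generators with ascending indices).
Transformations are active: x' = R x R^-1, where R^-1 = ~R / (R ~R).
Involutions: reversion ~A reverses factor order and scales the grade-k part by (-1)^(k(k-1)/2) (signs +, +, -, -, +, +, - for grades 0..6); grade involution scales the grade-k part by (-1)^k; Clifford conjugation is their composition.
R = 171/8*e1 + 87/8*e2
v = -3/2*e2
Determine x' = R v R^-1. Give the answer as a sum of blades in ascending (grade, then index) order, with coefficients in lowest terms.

~R = 171/8*e1 + 87/8*e2, and R ~R = 18405/32, so R^-1 = ~R / (18405/32).
R v = -261/16 - 513/16*e1 e2
Answer: -4959/4090*e1 + 1806/2045*e2


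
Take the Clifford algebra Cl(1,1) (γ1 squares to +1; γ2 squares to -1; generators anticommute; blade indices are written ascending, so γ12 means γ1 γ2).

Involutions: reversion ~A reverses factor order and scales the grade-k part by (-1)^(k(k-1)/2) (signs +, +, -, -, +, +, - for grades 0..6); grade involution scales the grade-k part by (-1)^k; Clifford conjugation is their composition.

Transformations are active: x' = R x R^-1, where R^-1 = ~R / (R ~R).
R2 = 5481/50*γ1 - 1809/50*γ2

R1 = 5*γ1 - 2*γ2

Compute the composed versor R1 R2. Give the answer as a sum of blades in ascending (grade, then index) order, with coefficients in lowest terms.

Distribute over the terms of R1 (each basis-blade product reordered to ascending indices, repeated generators contracted through their squares):
(5*γ1) R2 = 5481/10 - 1809/10*γ12
(-2*γ2) R2 = -1809/25 + 5481/25*γ12
Summing the partial products and collecting blades:
Answer: 23787/50 + 1917/50*γ12


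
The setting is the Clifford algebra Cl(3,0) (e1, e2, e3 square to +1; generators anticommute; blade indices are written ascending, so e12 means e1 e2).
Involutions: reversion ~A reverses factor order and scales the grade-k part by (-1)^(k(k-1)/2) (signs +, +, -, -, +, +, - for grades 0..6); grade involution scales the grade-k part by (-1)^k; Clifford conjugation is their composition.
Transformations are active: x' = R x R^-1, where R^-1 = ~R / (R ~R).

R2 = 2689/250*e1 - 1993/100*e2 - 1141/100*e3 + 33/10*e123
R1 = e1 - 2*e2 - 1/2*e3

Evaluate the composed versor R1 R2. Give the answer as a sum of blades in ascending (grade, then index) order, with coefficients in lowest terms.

Distribute over the terms of R1 (each basis-blade product reordered to ascending indices, repeated generators contracted through their squares):
(e1) R2 = 2689/250 - 1993/100*e12 - 1141/100*e13 + 33/10*e23
(-2*e2) R2 = 1993/50 + 2689/125*e12 + 33/5*e13 + 1141/50*e23
(-1/2*e3) R2 = 1141/200 - 33/20*e12 + 2689/500*e13 - 1993/200*e23
Summing the partial products and collecting blades:
Answer: 56321/1000 - 17/250*e12 + 71/125*e13 + 3231/200*e23


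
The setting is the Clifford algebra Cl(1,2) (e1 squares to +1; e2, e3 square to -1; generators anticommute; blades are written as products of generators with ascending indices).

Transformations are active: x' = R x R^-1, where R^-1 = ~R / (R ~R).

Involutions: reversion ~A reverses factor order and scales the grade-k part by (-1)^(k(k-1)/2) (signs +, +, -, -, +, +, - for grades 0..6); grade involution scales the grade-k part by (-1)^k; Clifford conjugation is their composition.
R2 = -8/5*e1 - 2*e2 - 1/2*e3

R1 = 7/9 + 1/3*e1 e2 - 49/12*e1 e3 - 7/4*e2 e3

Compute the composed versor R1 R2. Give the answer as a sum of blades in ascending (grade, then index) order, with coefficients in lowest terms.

Distribute over the terms of R2 (each basis-blade product reordered to ascending indices, repeated generators contracted through their squares):
R1 (-8/5*e1) = -56/45*e1 + 8/15*e2 - 98/15*e3 + 14/5*e1 e2 e3
R1 (-2*e2) = 2/3*e1 - 14/9*e2 + 7/2*e3 - 49/6*e1 e2 e3
R1 (-1/2*e3) = -49/24*e1 - 7/8*e2 - 7/18*e3 - 1/6*e1 e2 e3
Summing the partial products and collecting blades:
Answer: -943/360*e1 - 683/360*e2 - 154/45*e3 - 83/15*e1 e2 e3


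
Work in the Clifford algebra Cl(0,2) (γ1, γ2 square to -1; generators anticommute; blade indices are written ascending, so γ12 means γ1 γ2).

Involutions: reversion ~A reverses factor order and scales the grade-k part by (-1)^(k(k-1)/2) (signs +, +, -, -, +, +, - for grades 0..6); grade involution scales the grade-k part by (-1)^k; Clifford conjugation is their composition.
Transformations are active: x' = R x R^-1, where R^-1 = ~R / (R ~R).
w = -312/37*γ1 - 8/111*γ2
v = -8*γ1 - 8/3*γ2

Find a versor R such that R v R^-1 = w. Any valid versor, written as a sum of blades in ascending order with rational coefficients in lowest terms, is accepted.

A norm check does it: q(v) = q(w) = -640/9, hence R = v + w = -608/37*γ1 - 304/111*γ2 realises the map — parallel part kept, (v - w)/2 negated, v carried to w.
Answer: -608/37*γ1 - 304/111*γ2


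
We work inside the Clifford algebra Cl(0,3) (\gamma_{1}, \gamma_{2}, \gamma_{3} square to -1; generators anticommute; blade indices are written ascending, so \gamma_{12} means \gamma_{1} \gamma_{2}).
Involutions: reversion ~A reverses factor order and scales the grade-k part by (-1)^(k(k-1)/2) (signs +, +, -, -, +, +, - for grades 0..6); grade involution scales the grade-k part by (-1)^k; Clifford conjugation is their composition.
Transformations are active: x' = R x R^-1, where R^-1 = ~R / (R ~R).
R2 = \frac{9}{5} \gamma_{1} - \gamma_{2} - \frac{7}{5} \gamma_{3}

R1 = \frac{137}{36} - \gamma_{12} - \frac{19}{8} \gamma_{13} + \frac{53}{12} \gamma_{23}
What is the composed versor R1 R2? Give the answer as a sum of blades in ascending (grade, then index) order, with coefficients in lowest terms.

Distribute over the terms of R2 (each basis-blade product reordered to ascending indices, repeated generators contracted through their squares):
R1 (\frac{9}{5} \gamma_{1}) = \frac{137}{20} \gamma_{1} - \frac{9}{5} \gamma_{2} - \frac{171}{40} \gamma_{3} + \frac{159}{20} \gamma_{123}
R1 (-\gamma_{2}) = -\gamma_{1} - \frac{137}{36} \gamma_{2} - \frac{53}{12} \gamma_{3} - \frac{19}{8} \gamma_{123}
R1 (-\frac{7}{5} \gamma_{3}) = -\frac{133}{40} \gamma_{1} + \frac{371}{60} \gamma_{2} - \frac{959}{180} \gamma_{3} + \frac{7}{5} \gamma_{123}
Summing the partial products and collecting blades:
Answer: \frac{101}{40} \gamma_{1} + \frac{26}{45} \gamma_{2} - \frac{5047}{360} \gamma_{3} + \frac{279}{40} \gamma_{123}


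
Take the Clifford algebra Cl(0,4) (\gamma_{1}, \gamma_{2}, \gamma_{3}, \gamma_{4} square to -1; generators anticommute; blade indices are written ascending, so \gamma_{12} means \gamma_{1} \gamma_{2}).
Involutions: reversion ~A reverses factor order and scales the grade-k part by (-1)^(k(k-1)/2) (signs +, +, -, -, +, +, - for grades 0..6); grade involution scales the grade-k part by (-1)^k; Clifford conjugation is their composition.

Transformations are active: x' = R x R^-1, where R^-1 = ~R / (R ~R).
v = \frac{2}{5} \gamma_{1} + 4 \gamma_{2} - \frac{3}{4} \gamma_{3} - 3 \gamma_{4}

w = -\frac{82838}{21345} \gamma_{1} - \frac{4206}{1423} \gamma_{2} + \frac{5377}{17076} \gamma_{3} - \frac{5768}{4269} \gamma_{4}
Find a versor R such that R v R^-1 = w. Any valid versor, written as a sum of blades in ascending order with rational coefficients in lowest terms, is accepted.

Construction: equal norms (both -\frac{10289}{400}) license R = v + w = -\frac{14860}{4269} \gamma_{1} + \frac{1486}{1423} \gamma_{2} - \frac{3715}{8538} \gamma_{3} - \frac{18575}{4269} \gamma_{4} — nothing changes along that direction, while (v - w)/2 changes sign, so v maps onto w.
Answer: -\frac{14860}{4269} \gamma_{1} + \frac{1486}{1423} \gamma_{2} - \frac{3715}{8538} \gamma_{3} - \frac{18575}{4269} \gamma_{4}


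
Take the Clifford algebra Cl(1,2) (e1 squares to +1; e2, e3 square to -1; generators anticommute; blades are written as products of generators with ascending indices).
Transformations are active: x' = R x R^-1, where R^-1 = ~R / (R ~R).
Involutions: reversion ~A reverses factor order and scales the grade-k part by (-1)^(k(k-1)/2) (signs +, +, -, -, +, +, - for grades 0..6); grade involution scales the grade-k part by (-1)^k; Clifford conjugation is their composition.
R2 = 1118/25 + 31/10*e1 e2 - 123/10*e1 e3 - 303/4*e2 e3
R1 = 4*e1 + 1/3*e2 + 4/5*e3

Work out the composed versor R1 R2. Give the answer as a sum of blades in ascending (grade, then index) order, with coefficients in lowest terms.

Distribute over the terms of R1 (each basis-blade product reordered to ascending indices, repeated generators contracted through their squares):
(4*e1) R2 = 4472/25*e1 + 62/5*e2 - 246/5*e3 - 303*e1 e2 e3
(1/3*e2) R2 = 31/30*e1 + 1118/75*e2 + 101/4*e3 + 41/10*e1 e2 e3
(4/5*e3) R2 = -246/25*e1 - 303/5*e2 + 4472/125*e3 + 62/25*e1 e2 e3
Summing the partial products and collecting blades:
Answer: 25511/150*e1 - 2497/75*e2 + 5913/500*e3 - 14821/50*e1 e2 e3


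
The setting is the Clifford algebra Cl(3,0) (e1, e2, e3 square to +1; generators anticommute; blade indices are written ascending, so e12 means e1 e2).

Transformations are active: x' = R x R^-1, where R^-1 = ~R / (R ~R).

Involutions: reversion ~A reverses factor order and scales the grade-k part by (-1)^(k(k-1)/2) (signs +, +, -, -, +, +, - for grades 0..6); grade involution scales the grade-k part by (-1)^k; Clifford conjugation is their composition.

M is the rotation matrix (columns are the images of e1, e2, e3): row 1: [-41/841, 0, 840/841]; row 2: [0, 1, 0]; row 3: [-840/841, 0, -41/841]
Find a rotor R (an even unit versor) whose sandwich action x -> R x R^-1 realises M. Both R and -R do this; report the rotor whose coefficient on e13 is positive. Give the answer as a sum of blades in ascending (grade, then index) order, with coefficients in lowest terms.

Method: write R = a + b12*e12 + b13*e13 + b23*e23 with a^2 + b12^2 + b13^2 + b23^2 = 1 (so R^-1 = ~R). Expanding the columns R e_j ~R gives tr M = 4a^2 - 1 and, from the antisymmetric part, M21 - M12 = -4a*b12, M13 - M31 = 4a*b13, M32 - M23 = -4a*b23.
Here tr M = 759/841, so a^2 = (1 + tr M)/4 = 400/841 and a = ±20/29. Taking a = 20/29: M21 - M12 = 0, M13 - M31 = 1680/841, M32 - M23 = 0, giving b12 = 0, b13 = 21/29, b23 = 0, i.e. R = 20/29 + 21/29*e13.
Its e13 coefficient is already positive.
Answer: 20/29 + 21/29*e13. Note: both R and -R realise this M (trace 759/841); the covering map identifies them, and the e13-coefficient sign is the tie-breaker.


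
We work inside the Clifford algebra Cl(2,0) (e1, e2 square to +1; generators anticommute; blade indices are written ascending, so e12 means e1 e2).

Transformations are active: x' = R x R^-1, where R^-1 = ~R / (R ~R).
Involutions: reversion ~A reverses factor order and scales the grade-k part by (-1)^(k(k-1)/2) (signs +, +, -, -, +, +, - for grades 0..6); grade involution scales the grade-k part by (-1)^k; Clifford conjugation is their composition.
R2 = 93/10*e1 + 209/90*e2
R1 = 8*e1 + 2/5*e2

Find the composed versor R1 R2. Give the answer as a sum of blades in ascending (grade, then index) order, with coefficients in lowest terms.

Distribute over the terms of R1 (each basis-blade product reordered to ascending indices, repeated generators contracted through their squares):
(8*e1) R2 = 372/5 + 836/45*e12
(2/5*e2) R2 = 209/225 - 93/25*e12
Summing the partial products and collecting blades:
Answer: 16949/225 + 3343/225*e12


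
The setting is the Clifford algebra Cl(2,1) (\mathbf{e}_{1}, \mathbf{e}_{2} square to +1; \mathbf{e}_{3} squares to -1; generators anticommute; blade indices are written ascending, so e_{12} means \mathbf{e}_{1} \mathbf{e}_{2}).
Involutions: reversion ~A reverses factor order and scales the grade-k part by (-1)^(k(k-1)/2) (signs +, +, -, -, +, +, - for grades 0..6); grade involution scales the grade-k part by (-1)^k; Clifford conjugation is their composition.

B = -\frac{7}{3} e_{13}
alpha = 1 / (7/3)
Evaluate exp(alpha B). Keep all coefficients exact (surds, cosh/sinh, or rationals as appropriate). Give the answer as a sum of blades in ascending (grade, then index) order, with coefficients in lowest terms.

B^2 = (-\frac{7}{3})^2*(e_{13})^2 = \frac{49}{9}*(+1) = \frac{49}{9} (a basis 2-blade squares to minus the product of its generators' squares).
B^2 = \frac{49}{9} — since the square is positive, the closed form is hyperbolic: l = \frac{7}{3}, alpha*l = 1, so exp(alpha B) = cosh(1) + (sinh(1)/(\frac{7}{3}))*B = \cosh{\left(1 \right)} + (\frac{3 \sinh{\left(1 \right)}}{7})*B.
Answer: \cosh{\left(1 \right)} - \sinh{\left(1 \right)} e_{13}


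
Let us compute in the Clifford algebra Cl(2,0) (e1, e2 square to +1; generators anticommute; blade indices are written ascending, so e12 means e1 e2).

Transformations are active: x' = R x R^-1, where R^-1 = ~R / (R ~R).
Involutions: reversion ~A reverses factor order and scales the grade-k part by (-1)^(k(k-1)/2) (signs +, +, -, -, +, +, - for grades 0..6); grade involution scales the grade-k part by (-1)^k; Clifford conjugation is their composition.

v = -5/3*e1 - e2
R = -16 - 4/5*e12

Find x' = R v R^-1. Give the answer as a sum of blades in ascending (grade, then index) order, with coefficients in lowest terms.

~R = -16 + 4/5*e12, and R ~R = 6416/25, so R^-1 = ~R / (6416/25).
R v = 412/15*e1 + 44/3*e2
Answer: -705/401*e1 - 997/1203*e2


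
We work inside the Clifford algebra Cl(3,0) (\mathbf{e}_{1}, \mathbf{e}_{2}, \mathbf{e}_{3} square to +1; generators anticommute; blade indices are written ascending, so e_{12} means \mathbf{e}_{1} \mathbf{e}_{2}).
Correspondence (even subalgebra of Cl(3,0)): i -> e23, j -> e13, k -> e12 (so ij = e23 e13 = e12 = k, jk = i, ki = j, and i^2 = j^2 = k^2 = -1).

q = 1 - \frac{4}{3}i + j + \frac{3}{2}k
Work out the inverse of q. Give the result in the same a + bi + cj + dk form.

In blades: q = 1 + \frac{3}{2} e_{12} + e_{13} - \frac{4}{3} e_{23}.
With qbar = 1 - \frac{3}{2} e_{12} - e_{13} + \frac{4}{3} e_{23} (scalar fixed, mapped units negated), q qbar = \frac{217}{36} (the sum of squared coefficients), so q^-1 = qbar / (\frac{217}{36}) = \frac{36}{217} - \frac{54}{217} e_{12} - \frac{36}{217} e_{13} + \frac{48}{217} e_{23}; translating back:
Answer: \frac{36}{217} + \frac{48}{217}i - \frac{36}{217}j - \frac{54}{217}k


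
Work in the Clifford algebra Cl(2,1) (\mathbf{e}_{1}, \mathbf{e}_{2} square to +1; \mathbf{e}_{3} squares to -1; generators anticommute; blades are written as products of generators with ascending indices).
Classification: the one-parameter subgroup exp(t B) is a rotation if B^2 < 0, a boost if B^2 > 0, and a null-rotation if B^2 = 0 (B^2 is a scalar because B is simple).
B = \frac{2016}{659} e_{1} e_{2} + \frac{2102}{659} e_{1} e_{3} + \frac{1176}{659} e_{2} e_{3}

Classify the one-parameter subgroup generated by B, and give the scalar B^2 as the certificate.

B^2 term by term: the squares give (\frac{2016}{659})^2*(e_{1} e_{2})^2 + (\frac{2102}{659})^2*(e_{1} e_{3})^2 + (\frac{1176}{659})^2*(e_{2} e_{3})^2 = \frac{4064256}{434281}*(-1) + \frac{4418404}{434281}*(+1) + \frac{1382976}{434281}*(+1) = 4 (each basis 2-blade squares to minus the product of its generators' squares); cross terms between blades sharing an index anticommute and cancel. So B^2 = 4.
Answer: boost, certificate B^2 = 4. Note: conjugating B changes its blade decomposition but never the scalar B^2 = 4, whose sign settles the classification.
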